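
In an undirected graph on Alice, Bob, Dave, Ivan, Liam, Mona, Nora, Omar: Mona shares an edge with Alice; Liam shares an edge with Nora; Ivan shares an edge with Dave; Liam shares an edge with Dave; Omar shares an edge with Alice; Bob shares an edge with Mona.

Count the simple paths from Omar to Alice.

Omar–Alice

1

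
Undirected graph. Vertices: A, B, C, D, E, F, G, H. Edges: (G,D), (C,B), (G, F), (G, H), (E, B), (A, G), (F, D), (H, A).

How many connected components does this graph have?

From A: component {A, D, F, G, H}.
From B: component {B, C, E}.
That's 2 components.

2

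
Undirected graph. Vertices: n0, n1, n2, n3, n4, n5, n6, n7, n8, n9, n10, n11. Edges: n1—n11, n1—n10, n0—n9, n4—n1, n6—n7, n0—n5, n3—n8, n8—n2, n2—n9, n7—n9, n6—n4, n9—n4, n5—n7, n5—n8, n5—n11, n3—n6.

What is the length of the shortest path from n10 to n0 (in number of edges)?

Distance 0: n10.
Distance 1: n1.
Distance 2: n4, n11.
Distance 3: n5, n6, n9.
Distance 4: n0, n2, n3, n7, n8 — contains n0.

4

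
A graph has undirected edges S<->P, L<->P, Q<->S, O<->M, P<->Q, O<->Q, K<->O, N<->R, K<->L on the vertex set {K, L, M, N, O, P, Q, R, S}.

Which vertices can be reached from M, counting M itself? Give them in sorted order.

K, L, M, O, P, Q, S

Start at M.
Its neighbours: O.
Then their neighbours: K, Q.
Then next layer: L, P, S.
Nothing further is reachable.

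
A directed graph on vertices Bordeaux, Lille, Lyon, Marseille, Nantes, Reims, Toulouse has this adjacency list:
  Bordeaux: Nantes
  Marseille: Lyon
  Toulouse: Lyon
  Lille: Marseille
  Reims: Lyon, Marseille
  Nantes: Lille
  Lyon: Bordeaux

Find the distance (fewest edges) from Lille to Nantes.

4

Distance 0: Lille.
Distance 1: Marseille.
Distance 2: Lyon.
Distance 3: Bordeaux.
Distance 4: Nantes — contains Nantes.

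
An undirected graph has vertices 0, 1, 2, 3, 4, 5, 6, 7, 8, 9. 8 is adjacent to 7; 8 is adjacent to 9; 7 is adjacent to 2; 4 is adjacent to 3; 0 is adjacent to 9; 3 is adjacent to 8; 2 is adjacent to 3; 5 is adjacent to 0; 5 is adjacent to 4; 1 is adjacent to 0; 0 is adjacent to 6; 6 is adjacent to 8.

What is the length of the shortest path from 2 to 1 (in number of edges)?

Distance 0: 2.
Distance 1: 3, 7.
Distance 2: 4, 8.
Distance 3: 5, 6, 9.
Distance 4: 0.
Distance 5: 1 — contains 1.

5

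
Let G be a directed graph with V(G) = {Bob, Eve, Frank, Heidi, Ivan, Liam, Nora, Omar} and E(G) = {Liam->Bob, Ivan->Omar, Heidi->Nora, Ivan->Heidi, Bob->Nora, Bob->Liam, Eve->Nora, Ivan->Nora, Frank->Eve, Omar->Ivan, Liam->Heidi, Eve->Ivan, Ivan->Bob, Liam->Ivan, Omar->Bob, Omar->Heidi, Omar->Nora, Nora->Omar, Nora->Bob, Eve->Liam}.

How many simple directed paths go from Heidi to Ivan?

3

Heidi→Nora→Bob→Liam→Ivan
Heidi→Nora→Omar→Bob→Liam→Ivan
Heidi→Nora→Omar→Ivan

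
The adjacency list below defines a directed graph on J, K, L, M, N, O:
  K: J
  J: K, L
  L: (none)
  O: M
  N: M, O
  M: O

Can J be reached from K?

Explore from K.
Distance 1: reach J.
Found J.

Yes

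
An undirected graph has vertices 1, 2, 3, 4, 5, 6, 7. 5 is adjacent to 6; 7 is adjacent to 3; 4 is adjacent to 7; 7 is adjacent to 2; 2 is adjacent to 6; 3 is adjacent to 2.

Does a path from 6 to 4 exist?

Yes

Explore from 6.
Distance 1: reach 2, 5.
Distance 2: reach 3, 7.
Distance 3: reach 4.
Found 4.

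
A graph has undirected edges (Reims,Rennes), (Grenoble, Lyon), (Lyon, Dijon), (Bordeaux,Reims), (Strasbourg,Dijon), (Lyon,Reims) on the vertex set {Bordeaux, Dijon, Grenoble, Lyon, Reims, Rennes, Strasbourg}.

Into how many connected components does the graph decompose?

From Bordeaux: component {Bordeaux, Dijon, Grenoble, Lyon, Reims, Rennes, Strasbourg}.
That's 1 component.

1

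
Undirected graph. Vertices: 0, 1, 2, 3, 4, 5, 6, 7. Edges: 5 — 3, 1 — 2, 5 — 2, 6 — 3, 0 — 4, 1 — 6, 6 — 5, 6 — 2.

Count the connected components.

From 0: component {0, 4}.
From 1: component {1, 2, 3, 5, 6}.
From 7: component {7}.
That's 3 components.

3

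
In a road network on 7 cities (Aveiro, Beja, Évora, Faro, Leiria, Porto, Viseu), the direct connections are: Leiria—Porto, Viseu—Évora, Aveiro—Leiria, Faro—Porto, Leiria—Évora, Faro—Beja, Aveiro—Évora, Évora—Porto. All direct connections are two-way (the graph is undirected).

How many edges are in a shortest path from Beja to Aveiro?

Distance 0: Beja.
Distance 1: Faro.
Distance 2: Porto.
Distance 3: Évora, Leiria.
Distance 4: Aveiro, Viseu — contains Aveiro.

4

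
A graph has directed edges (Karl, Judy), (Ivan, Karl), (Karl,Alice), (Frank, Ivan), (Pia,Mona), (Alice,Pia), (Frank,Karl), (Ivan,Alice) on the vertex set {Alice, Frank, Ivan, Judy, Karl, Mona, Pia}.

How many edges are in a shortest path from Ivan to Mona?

3

Distance 0: Ivan.
Distance 1: Alice, Karl.
Distance 2: Judy, Pia.
Distance 3: Mona — contains Mona.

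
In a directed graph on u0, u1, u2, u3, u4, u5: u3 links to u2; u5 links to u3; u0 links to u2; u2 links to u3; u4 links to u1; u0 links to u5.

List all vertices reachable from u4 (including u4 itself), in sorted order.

Start at u4.
Its neighbours: u1.
Nothing further is reachable.

u1, u4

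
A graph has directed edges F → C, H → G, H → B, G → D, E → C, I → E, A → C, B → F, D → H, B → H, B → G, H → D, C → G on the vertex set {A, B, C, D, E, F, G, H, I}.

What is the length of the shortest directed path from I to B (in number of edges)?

Distance 0: I.
Distance 1: E.
Distance 2: C.
Distance 3: G.
Distance 4: D.
Distance 5: H.
Distance 6: B — contains B.

6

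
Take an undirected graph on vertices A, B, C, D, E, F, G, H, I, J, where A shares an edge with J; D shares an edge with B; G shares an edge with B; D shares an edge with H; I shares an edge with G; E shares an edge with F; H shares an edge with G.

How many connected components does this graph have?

4

From A: component {A, J}.
From B: component {B, D, G, H, I}.
From C: component {C}.
From E: component {E, F}.
That's 4 components.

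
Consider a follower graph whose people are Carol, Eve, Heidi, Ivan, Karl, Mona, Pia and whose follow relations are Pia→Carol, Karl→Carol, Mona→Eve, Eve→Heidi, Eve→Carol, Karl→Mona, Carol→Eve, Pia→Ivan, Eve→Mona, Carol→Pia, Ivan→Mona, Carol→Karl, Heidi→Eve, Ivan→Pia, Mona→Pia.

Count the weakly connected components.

From Carol: component {Carol, Eve, Heidi, Ivan, Karl, Mona, Pia}.
That's 1 component.

1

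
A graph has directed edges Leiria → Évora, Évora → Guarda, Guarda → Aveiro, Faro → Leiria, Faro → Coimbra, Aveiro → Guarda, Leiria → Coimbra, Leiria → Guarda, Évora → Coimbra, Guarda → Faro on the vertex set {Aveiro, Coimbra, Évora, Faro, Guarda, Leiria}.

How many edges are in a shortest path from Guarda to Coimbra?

2

Distance 0: Guarda.
Distance 1: Aveiro, Faro.
Distance 2: Coimbra, Leiria — contains Coimbra.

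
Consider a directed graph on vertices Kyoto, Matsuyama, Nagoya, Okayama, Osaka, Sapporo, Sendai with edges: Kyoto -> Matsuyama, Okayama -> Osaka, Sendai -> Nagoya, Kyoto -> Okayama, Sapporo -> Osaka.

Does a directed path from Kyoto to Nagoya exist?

Explore from Kyoto.
Distance 1: reach Matsuyama, Okayama.
Distance 2: reach Osaka.
The search from Kyoto is exhausted; no directed path reaches Nagoya.

No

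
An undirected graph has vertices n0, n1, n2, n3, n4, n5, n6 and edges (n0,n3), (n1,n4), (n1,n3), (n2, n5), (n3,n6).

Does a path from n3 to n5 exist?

Explore from n3.
Distance 1: reach n0, n1, n6.
Distance 2: reach n4.
The search is exhausted without reaching n5; it lies in a different component.

No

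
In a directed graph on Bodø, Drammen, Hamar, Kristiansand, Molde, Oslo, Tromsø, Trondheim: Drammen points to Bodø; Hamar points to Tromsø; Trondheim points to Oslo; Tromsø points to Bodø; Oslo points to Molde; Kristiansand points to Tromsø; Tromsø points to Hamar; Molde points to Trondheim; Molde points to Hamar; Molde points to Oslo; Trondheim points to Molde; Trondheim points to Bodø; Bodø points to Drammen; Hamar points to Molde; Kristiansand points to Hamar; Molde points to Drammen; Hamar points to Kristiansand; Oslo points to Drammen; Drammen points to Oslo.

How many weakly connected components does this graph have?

From Bodø: component {Bodø, Drammen, Hamar, Kristiansand, Molde, Oslo, Tromsø, Trondheim}.
That's 1 component.

1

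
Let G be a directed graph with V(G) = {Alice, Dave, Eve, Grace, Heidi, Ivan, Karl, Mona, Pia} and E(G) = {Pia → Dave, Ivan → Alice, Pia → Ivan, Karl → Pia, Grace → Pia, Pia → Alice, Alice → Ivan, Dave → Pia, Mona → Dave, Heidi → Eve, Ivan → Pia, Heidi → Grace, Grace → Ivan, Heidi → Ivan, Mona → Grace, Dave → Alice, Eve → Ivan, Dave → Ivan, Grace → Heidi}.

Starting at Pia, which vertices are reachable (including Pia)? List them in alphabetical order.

Start at Pia.
Its neighbours: Alice, Dave, Ivan.
Nothing further is reachable.

Alice, Dave, Ivan, Pia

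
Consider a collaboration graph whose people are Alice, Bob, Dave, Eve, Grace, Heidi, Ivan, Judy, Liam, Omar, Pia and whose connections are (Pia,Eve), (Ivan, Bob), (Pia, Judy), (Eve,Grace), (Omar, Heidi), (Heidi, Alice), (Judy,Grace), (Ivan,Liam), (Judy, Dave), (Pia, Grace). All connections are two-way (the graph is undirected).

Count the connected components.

3

From Alice: component {Alice, Heidi, Omar}.
From Bob: component {Bob, Ivan, Liam}.
From Dave: component {Dave, Eve, Grace, Judy, Pia}.
That's 3 components.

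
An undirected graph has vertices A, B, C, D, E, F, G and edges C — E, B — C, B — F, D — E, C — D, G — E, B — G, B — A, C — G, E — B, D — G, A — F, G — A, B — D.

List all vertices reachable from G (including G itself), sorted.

Start at G.
Its neighbours: A, B, C, D, E.
Then their neighbours: F.
Every vertex is now reached.

A, B, C, D, E, F, G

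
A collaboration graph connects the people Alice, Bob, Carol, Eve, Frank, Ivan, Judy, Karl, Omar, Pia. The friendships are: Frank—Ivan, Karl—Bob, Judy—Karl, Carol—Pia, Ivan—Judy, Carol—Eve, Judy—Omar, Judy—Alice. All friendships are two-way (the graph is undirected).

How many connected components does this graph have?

From Alice: component {Alice, Bob, Frank, Ivan, Judy, Karl, Omar}.
From Carol: component {Carol, Eve, Pia}.
That's 2 components.

2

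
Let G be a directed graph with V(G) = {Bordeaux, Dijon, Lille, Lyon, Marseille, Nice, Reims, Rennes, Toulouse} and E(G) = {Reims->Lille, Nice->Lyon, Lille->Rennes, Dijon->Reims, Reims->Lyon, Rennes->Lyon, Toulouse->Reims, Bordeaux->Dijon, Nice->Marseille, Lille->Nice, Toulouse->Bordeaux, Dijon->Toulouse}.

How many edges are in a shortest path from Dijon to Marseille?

Distance 0: Dijon.
Distance 1: Reims, Toulouse.
Distance 2: Bordeaux, Lille, Lyon.
Distance 3: Nice, Rennes.
Distance 4: Marseille — contains Marseille.

4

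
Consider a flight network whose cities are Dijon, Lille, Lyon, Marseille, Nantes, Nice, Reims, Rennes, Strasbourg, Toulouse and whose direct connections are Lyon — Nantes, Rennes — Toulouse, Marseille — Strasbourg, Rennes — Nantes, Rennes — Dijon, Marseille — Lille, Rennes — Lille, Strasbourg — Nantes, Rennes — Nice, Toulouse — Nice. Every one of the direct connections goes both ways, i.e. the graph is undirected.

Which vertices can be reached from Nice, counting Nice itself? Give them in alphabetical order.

Start at Nice.
Its neighbours: Rennes, Toulouse.
Then their neighbours: Dijon, Lille, Nantes.
Then next layer: Lyon, Marseille, Strasbourg.
Nothing further is reachable.

Dijon, Lille, Lyon, Marseille, Nantes, Nice, Rennes, Strasbourg, Toulouse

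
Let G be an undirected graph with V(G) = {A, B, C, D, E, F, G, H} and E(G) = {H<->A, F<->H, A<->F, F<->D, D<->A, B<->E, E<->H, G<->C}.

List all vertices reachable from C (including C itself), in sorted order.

C, G

Start at C.
Its neighbours: G.
Nothing further is reachable.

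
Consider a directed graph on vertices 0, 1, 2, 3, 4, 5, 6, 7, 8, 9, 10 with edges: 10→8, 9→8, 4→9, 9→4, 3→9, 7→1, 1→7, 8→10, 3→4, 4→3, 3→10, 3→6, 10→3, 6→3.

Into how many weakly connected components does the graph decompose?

From 0: component {0}.
From 1: component {1, 7}.
From 2: component {2}.
From 3: component {3, 4, 6, 8, 9, 10}.
From 5: component {5}.
That's 5 components.

5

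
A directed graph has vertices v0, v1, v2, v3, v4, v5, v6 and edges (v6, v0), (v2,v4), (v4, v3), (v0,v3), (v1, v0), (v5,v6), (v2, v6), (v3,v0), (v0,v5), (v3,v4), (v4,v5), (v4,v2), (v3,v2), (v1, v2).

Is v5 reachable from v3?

Yes

Explore from v3.
Distance 1: reach v0, v2, v4.
Distance 2: reach v5, v6.
Found v5.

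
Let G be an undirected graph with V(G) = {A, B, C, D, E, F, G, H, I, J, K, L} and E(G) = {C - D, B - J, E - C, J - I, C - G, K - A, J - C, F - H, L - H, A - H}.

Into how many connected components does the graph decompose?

2

From A: component {A, F, H, K, L}.
From B: component {B, C, D, E, G, I, J}.
That's 2 components.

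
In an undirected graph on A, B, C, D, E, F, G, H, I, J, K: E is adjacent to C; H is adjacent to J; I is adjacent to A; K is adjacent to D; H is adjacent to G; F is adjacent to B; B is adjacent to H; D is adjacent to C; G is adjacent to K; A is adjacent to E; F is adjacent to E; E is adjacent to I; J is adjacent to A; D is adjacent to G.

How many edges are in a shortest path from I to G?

4

Distance 0: I.
Distance 1: A, E.
Distance 2: C, F, J.
Distance 3: B, D, H.
Distance 4: G, K — contains G.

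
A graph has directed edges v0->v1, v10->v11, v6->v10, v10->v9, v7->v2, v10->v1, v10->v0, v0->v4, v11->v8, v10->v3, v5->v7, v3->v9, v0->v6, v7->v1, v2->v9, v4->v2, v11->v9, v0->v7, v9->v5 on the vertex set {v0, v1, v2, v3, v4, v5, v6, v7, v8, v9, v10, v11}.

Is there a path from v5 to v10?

No

Explore from v5.
Distance 1: reach v7.
Distance 2: reach v1, v2.
Distance 3: reach v9.
The search from v5 is exhausted; no directed path reaches v10.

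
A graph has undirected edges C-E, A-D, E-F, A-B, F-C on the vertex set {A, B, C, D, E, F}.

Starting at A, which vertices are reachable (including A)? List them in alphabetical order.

Start at A.
Its neighbours: B, D.
Nothing further is reachable.

A, B, D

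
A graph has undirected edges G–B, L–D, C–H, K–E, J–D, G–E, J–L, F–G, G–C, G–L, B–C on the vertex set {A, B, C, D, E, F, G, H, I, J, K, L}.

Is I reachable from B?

No

Explore from B.
Distance 1: reach C, G.
Distance 2: reach E, F, H, L.
Distance 3: reach D, J, K.
The search is exhausted without reaching I; it lies in a different component.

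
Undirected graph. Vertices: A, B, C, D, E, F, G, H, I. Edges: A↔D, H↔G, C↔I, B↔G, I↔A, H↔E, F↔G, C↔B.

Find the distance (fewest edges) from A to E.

Distance 0: A.
Distance 1: D, I.
Distance 2: C.
Distance 3: B.
Distance 4: G.
Distance 5: F, H.
Distance 6: E — contains E.

6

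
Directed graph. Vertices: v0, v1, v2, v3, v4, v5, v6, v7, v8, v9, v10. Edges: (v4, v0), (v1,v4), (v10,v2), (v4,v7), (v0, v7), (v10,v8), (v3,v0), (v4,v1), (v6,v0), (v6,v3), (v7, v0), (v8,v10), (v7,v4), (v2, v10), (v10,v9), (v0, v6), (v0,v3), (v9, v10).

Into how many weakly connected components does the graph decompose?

From v0: component {v0, v1, v3, v4, v6, v7}.
From v2: component {v2, v8, v9, v10}.
From v5: component {v5}.
That's 3 components.

3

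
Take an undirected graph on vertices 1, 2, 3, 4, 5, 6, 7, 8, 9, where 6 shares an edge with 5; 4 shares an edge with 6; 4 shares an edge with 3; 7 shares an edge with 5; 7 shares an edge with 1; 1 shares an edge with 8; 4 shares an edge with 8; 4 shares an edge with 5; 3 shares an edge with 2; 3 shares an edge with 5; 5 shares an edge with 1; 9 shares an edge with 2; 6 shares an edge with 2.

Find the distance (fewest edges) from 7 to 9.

Distance 0: 7.
Distance 1: 1, 5.
Distance 2: 3, 4, 6, 8.
Distance 3: 2.
Distance 4: 9 — contains 9.

4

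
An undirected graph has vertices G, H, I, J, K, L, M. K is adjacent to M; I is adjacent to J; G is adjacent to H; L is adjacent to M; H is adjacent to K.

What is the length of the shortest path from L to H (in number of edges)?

3

Distance 0: L.
Distance 1: M.
Distance 2: K.
Distance 3: H — contains H.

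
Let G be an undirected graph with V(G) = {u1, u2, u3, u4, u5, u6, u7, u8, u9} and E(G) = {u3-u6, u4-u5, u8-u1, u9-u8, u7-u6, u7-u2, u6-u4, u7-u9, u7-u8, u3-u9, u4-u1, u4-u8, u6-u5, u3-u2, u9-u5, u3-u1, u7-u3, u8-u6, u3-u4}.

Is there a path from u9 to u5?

Yes

Explore from u9.
Distance 1: reach u3, u5, u7, u8.
Found u5.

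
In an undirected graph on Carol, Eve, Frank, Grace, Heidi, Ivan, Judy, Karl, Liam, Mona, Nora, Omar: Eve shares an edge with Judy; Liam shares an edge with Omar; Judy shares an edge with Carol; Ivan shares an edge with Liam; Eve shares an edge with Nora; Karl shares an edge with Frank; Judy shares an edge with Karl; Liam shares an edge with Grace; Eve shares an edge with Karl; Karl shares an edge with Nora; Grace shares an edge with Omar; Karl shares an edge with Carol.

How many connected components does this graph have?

From Carol: component {Carol, Eve, Frank, Judy, Karl, Nora}.
From Grace: component {Grace, Ivan, Liam, Omar}.
From Heidi: component {Heidi}.
From Mona: component {Mona}.
That's 4 components.

4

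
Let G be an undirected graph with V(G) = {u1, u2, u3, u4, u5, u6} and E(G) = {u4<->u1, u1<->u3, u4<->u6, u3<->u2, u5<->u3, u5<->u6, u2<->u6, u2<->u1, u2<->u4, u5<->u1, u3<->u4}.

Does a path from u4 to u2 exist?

Explore from u4.
Distance 1: reach u1, u2, u3, u6.
Found u2.

Yes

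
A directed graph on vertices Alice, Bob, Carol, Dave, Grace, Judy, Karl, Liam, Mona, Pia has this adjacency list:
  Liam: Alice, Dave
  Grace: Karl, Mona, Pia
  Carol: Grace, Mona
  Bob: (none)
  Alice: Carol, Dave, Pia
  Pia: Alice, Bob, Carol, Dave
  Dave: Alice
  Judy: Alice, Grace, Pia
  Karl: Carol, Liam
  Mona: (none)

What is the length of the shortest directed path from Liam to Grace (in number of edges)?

Distance 0: Liam.
Distance 1: Alice, Dave.
Distance 2: Carol, Pia.
Distance 3: Bob, Grace, Mona — contains Grace.

3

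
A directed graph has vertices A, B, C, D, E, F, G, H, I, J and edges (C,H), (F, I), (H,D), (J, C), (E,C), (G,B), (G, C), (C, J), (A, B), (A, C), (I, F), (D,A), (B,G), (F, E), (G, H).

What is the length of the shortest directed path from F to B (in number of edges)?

Distance 0: F.
Distance 1: E, I.
Distance 2: C.
Distance 3: H, J.
Distance 4: D.
Distance 5: A.
Distance 6: B — contains B.

6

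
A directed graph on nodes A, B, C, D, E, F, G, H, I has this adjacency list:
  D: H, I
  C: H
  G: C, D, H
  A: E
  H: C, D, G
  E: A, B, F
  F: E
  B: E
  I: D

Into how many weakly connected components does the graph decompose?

2

From A: component {A, B, E, F}.
From C: component {C, D, G, H, I}.
That's 2 components.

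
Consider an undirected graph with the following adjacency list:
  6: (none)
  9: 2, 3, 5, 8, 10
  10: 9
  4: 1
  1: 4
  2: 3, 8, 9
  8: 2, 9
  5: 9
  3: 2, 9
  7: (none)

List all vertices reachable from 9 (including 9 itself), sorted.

2, 3, 5, 8, 9, 10

Start at 9.
Its neighbours: 2, 3, 5, 8, 10.
Nothing further is reachable.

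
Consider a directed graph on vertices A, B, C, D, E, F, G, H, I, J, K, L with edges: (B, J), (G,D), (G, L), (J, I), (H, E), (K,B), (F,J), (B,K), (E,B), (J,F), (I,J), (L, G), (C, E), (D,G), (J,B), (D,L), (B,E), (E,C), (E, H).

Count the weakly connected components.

3

From A: component {A}.
From B: component {B, C, E, F, H, I, J, K}.
From D: component {D, G, L}.
That's 3 components.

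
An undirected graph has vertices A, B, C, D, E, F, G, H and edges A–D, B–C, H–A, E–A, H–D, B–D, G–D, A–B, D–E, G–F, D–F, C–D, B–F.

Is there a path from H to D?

Explore from H.
Distance 1: reach A, D.
Found D.

Yes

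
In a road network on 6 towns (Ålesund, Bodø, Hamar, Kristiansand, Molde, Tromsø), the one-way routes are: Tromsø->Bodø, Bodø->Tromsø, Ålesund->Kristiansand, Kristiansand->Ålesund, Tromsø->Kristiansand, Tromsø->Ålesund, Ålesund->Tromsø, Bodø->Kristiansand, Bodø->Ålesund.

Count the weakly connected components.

From Ålesund: component {Ålesund, Bodø, Kristiansand, Tromsø}.
From Hamar: component {Hamar}.
From Molde: component {Molde}.
That's 3 components.

3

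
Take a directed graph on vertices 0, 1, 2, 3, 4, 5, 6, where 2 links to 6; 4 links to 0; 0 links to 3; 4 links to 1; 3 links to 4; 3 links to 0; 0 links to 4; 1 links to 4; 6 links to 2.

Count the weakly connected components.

3

From 0: component {0, 1, 3, 4}.
From 2: component {2, 6}.
From 5: component {5}.
That's 3 components.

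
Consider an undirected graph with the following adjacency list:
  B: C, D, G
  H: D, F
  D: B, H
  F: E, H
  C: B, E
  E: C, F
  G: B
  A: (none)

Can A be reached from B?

Explore from B.
Distance 1: reach C, D, G.
Distance 2: reach E, H.
Distance 3: reach F.
The search is exhausted without reaching A; it lies in a different component.

No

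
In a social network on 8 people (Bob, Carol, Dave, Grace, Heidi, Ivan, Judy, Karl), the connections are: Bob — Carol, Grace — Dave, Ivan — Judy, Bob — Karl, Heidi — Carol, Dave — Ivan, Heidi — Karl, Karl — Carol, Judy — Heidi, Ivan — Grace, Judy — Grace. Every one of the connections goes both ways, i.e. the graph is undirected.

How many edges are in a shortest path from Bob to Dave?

Distance 0: Bob.
Distance 1: Carol, Karl.
Distance 2: Heidi.
Distance 3: Judy.
Distance 4: Grace, Ivan.
Distance 5: Dave — contains Dave.

5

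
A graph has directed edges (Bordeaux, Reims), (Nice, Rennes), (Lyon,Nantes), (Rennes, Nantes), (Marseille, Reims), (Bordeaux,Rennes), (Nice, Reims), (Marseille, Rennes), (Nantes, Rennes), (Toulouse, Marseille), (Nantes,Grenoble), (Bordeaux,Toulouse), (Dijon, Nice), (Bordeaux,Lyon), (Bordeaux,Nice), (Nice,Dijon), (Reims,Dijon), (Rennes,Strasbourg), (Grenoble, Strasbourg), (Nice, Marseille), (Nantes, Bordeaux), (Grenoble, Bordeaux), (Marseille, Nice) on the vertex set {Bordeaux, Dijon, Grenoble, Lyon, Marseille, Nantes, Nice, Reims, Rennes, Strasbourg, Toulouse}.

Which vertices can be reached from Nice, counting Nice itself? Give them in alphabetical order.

Bordeaux, Dijon, Grenoble, Lyon, Marseille, Nantes, Nice, Reims, Rennes, Strasbourg, Toulouse

Start at Nice.
Its neighbours: Dijon, Marseille, Reims, Rennes.
Then their neighbours: Nantes, Strasbourg.
Then next layer: Bordeaux, Grenoble.
Then next layer: Lyon, Toulouse.
Every vertex is now reached.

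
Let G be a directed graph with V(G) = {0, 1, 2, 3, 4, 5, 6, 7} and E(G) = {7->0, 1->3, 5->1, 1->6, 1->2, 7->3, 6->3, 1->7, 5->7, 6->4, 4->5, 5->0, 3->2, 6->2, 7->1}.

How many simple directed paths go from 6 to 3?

5

6→3
6→4→5→1→3
6→4→5→1→7→3
6→4→5→7→1→3
6→4→5→7→3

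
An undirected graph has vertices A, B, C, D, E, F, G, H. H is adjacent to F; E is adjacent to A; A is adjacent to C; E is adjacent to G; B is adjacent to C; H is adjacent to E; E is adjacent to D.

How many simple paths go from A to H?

A–E–H

1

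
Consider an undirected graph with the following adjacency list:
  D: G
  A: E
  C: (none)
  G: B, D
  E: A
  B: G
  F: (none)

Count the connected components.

4

From A: component {A, E}.
From B: component {B, D, G}.
From C: component {C}.
From F: component {F}.
That's 4 components.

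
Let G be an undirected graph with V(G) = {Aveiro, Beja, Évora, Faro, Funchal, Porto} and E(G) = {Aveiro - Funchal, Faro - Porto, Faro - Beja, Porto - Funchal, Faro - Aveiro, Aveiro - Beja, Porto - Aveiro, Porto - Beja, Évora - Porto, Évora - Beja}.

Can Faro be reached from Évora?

Yes

Explore from Évora.
Distance 1: reach Beja, Porto.
Distance 2: reach Aveiro, Faro, Funchal.
Found Faro.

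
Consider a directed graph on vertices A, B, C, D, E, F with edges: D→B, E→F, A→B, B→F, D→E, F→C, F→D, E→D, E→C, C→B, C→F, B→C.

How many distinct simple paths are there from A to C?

A→B→C
A→B→F→C
A→B→F→D→E→C

3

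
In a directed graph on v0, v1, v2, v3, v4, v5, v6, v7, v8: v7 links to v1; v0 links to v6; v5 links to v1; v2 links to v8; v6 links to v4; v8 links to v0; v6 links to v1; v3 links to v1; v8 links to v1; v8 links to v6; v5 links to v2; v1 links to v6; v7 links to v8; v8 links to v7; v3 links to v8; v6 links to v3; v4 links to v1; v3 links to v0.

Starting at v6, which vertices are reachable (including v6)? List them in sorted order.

v0, v1, v3, v4, v6, v7, v8

Start at v6.
Its neighbours: v1, v3, v4.
Then their neighbours: v0, v8.
Then next layer: v7.
Nothing further is reachable.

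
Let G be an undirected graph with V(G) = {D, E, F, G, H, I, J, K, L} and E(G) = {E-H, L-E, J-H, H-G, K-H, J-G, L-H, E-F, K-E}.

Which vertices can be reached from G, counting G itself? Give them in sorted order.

Start at G.
Its neighbours: H, J.
Then their neighbours: E, K, L.
Then next layer: F.
Nothing further is reachable.

E, F, G, H, J, K, L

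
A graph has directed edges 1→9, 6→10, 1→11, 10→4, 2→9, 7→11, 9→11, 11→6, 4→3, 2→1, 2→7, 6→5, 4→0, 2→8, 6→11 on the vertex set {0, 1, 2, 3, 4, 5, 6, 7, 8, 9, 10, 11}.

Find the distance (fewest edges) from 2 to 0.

Distance 0: 2.
Distance 1: 1, 7, 8, 9.
Distance 2: 11.
Distance 3: 6.
Distance 4: 5, 10.
Distance 5: 4.
Distance 6: 0, 3 — contains 0.

6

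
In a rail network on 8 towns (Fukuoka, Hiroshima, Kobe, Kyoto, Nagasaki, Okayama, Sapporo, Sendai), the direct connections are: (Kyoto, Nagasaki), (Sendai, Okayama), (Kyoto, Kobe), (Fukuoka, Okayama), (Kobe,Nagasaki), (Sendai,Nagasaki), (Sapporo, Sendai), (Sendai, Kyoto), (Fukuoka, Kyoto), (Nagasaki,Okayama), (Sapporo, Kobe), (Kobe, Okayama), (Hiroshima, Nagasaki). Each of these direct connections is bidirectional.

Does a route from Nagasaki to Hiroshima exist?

Explore from Nagasaki.
Distance 1: reach Hiroshima, Kobe, Kyoto, Okayama, Sendai.
Found Hiroshima.

Yes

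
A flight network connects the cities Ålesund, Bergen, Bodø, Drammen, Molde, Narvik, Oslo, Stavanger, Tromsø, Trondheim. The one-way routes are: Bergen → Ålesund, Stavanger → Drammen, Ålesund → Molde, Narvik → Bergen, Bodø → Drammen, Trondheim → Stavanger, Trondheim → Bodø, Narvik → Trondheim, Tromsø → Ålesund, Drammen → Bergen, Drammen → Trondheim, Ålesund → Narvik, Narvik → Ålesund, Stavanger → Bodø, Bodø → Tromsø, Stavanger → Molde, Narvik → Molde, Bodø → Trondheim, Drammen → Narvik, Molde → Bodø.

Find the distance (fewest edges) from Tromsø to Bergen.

Distance 0: Tromsø.
Distance 1: Ålesund.
Distance 2: Molde, Narvik.
Distance 3: Bergen, Bodø, Trondheim — contains Bergen.

3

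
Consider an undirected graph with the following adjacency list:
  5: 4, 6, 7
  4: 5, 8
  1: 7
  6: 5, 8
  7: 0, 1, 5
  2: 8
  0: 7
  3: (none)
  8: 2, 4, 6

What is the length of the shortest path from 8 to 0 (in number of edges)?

Distance 0: 8.
Distance 1: 2, 4, 6.
Distance 2: 5.
Distance 3: 7.
Distance 4: 0, 1 — contains 0.

4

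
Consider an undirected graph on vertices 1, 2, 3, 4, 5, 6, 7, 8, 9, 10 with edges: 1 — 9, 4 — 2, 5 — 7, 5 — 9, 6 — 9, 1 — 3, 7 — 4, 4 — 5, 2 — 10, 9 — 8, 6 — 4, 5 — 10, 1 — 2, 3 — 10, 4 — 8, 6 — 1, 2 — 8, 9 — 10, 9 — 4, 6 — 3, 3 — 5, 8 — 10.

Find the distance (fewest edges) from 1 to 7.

Distance 0: 1.
Distance 1: 2, 3, 6, 9.
Distance 2: 4, 5, 8, 10.
Distance 3: 7 — contains 7.

3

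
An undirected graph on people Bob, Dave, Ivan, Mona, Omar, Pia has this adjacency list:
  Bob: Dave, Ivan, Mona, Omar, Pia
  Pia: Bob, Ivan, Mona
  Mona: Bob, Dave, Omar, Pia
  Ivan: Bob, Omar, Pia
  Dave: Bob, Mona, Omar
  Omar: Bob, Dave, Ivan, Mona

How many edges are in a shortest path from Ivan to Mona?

2

Distance 0: Ivan.
Distance 1: Bob, Omar, Pia.
Distance 2: Dave, Mona — contains Mona.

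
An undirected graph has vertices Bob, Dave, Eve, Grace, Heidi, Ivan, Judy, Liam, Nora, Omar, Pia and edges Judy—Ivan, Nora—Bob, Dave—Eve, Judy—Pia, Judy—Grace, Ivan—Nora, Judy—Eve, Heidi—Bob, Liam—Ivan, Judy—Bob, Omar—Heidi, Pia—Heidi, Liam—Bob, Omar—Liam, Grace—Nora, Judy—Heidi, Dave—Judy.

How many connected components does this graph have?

1

From Bob: component {Bob, Dave, Eve, Grace, Heidi, Ivan, Judy, Liam, Nora, Omar, Pia}.
That's 1 component.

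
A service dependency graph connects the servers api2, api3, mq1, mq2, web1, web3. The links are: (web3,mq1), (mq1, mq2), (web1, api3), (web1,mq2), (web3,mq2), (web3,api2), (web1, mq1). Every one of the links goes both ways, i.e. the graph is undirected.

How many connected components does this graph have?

From api2: component {api2, api3, mq1, mq2, web1, web3}.
That's 1 component.

1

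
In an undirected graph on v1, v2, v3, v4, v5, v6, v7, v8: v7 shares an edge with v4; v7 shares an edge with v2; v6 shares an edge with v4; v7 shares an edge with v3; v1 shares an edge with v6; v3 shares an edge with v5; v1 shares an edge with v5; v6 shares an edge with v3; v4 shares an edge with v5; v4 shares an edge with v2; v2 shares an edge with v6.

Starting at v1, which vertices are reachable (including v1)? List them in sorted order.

v1, v2, v3, v4, v5, v6, v7

Start at v1.
Its neighbours: v5, v6.
Then their neighbours: v2, v3, v4.
Then next layer: v7.
Nothing further is reachable.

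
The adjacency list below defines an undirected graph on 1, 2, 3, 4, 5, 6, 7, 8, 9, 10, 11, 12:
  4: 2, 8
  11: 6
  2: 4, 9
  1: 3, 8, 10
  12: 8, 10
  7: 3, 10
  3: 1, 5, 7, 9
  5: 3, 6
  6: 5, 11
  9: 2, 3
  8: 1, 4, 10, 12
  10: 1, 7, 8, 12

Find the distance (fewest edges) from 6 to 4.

Distance 0: 6.
Distance 1: 5, 11.
Distance 2: 3.
Distance 3: 1, 7, 9.
Distance 4: 2, 8, 10.
Distance 5: 4, 12 — contains 4.

5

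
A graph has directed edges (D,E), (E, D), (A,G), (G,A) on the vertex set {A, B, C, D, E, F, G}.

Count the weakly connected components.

5

From A: component {A, G}.
From B: component {B}.
From C: component {C}.
From D: component {D, E}.
From F: component {F}.
That's 5 components.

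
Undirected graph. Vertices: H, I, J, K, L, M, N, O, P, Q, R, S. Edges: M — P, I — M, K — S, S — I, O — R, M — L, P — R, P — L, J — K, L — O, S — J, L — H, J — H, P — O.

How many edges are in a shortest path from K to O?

Distance 0: K.
Distance 1: J, S.
Distance 2: H, I.
Distance 3: L, M.
Distance 4: O, P — contains O.

4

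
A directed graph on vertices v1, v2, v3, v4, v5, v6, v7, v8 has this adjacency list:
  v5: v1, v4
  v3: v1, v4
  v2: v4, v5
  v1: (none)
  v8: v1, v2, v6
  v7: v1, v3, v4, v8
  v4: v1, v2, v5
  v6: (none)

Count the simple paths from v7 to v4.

v7→v3→v4
v7→v4
v7→v8→v2→v4
v7→v8→v2→v5→v4

4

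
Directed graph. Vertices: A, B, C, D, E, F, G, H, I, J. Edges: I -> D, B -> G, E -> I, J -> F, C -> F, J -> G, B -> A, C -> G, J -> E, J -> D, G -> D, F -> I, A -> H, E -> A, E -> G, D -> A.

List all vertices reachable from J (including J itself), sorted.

Start at J.
Its neighbours: D, E, F, G.
Then their neighbours: A, I.
Then next layer: H.
Nothing further is reachable.

A, D, E, F, G, H, I, J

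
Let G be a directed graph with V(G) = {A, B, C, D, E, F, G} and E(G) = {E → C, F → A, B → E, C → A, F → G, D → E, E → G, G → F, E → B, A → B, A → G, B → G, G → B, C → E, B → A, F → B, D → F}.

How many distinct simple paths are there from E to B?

7

E→B
E→C→A→B
E→C→A→G→B
E→C→A→G→F→B
E→G→B
E→G→F→A→B
E→G→F→B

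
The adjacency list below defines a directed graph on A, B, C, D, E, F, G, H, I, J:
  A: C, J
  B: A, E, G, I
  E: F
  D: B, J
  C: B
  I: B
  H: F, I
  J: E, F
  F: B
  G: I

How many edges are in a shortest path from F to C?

Distance 0: F.
Distance 1: B.
Distance 2: A, E, G, I.
Distance 3: C, J — contains C.

3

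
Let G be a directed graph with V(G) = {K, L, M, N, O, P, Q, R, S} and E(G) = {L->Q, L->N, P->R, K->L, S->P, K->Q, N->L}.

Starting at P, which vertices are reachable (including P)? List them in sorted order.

Start at P.
Its neighbours: R.
Nothing further is reachable.

P, R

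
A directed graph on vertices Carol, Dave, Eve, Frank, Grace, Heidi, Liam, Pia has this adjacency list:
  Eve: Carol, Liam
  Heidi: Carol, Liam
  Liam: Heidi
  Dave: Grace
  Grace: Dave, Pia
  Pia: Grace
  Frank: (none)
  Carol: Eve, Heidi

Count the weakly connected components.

3

From Carol: component {Carol, Eve, Heidi, Liam}.
From Dave: component {Dave, Grace, Pia}.
From Frank: component {Frank}.
That's 3 components.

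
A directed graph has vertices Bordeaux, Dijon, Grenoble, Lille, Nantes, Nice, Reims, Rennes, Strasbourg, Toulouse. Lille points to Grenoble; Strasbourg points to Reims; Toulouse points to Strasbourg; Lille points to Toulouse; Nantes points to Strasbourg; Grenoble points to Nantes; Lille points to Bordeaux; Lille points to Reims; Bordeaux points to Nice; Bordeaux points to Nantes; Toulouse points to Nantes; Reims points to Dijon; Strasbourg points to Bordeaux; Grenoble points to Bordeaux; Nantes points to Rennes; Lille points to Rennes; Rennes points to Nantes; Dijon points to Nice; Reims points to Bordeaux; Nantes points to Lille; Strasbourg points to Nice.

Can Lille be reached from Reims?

Explore from Reims.
Distance 1: reach Bordeaux, Dijon.
Distance 2: reach Nantes, Nice.
Distance 3: reach Lille, Rennes, Strasbourg.
Found Lille.

Yes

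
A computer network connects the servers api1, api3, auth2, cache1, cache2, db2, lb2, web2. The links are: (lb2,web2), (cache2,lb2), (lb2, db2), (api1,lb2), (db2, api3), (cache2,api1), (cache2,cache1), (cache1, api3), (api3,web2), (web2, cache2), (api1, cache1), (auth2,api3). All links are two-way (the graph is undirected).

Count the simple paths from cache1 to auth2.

cache1–api1–cache2–lb2–db2–api3–auth2
cache1–api1–cache2–lb2–web2–api3–auth2
cache1–api1–cache2–web2–api3–auth2
cache1–api1–cache2–web2–lb2–db2–api3–auth2
cache1–api1–lb2–cache2–web2–api3–auth2
cache1–api1–lb2–db2–api3–auth2
cache1–api1–lb2–web2–api3–auth2
cache1–api3–auth2
cache1–cache2–api1–lb2–db2–api3–auth2
cache1–cache2–api1–lb2–web2–api3–auth2
cache1–cache2–lb2–db2–api3–auth2
cache1–cache2–lb2–web2–api3–auth2
cache1–cache2–web2–api3–auth2
cache1–cache2–web2–lb2–db2–api3–auth2

14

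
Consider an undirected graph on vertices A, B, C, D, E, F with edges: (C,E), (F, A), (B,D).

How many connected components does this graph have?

From A: component {A, F}.
From B: component {B, D}.
From C: component {C, E}.
That's 3 components.

3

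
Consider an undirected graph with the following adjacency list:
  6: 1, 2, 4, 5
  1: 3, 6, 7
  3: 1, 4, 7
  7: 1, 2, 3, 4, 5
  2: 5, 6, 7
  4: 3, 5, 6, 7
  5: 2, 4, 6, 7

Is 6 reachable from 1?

Yes

Explore from 1.
Distance 1: reach 3, 6, 7.
Found 6.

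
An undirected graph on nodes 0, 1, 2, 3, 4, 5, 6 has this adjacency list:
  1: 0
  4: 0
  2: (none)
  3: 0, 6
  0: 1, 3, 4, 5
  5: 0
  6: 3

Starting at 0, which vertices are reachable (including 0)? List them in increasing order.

0, 1, 3, 4, 5, 6

Start at 0.
Its neighbours: 1, 3, 4, 5.
Then their neighbours: 6.
Nothing further is reachable.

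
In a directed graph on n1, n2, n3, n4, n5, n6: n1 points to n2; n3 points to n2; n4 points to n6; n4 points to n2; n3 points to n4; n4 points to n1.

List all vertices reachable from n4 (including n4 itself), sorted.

Start at n4.
Its neighbours: n1, n2, n6.
Nothing further is reachable.

n1, n2, n4, n6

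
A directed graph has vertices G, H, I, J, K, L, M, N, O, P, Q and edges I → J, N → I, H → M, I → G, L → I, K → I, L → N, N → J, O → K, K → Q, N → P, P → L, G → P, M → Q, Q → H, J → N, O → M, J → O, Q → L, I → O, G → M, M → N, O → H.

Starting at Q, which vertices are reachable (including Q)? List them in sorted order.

G, H, I, J, K, L, M, N, O, P, Q

Start at Q.
Its neighbours: H, L.
Then their neighbours: I, M, N.
Then next layer: G, J, O, P.
Then next layer: K.
Every vertex is now reached.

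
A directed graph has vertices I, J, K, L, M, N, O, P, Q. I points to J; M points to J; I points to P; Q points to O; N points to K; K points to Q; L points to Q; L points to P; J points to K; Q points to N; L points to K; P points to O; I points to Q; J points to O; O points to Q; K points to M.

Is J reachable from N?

Yes

Explore from N.
Distance 1: reach K.
Distance 2: reach M, Q.
Distance 3: reach J, O.
Found J.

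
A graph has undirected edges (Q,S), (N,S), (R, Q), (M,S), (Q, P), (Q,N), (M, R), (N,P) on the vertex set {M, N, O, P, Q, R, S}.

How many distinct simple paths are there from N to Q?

4

N–P–Q
N–Q
N–S–M–R–Q
N–S–Q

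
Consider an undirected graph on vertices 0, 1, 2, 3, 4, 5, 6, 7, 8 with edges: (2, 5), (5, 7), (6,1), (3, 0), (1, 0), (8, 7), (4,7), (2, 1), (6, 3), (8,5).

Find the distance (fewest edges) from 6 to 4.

Distance 0: 6.
Distance 1: 1, 3.
Distance 2: 0, 2.
Distance 3: 5.
Distance 4: 7, 8.
Distance 5: 4 — contains 4.

5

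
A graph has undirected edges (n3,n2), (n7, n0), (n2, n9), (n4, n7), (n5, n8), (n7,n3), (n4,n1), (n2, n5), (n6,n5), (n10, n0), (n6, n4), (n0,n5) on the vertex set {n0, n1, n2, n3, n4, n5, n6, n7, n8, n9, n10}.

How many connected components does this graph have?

From n0: component {n0, n1, n2, n3, n4, n5, n6, n7, n8, n9, n10}.
That's 1 component.

1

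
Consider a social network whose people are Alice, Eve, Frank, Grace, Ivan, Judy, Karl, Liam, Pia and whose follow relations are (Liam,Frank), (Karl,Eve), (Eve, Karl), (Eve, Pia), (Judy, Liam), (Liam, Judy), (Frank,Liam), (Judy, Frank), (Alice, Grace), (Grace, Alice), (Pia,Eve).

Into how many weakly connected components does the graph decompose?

4

From Alice: component {Alice, Grace}.
From Eve: component {Eve, Karl, Pia}.
From Frank: component {Frank, Judy, Liam}.
From Ivan: component {Ivan}.
That's 4 components.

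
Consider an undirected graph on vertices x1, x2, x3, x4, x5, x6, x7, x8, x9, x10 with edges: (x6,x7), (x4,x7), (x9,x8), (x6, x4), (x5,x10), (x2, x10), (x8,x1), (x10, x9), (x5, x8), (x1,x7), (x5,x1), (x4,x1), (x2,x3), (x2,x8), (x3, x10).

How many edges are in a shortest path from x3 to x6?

5

Distance 0: x3.
Distance 1: x2, x10.
Distance 2: x5, x8, x9.
Distance 3: x1.
Distance 4: x4, x7.
Distance 5: x6 — contains x6.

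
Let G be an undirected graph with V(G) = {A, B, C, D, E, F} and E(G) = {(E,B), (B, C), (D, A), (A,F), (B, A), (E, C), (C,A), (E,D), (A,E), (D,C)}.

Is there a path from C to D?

Yes

Explore from C.
Distance 1: reach A, B, D, E.
Found D.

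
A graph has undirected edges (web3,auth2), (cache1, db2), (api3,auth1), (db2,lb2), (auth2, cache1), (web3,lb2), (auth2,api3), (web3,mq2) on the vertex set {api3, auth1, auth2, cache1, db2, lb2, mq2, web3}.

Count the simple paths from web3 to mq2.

web3–mq2

1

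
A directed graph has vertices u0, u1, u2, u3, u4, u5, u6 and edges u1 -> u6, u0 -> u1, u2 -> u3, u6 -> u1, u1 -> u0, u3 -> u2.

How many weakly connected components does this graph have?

From u0: component {u0, u1, u6}.
From u2: component {u2, u3}.
From u4: component {u4}.
From u5: component {u5}.
That's 4 components.

4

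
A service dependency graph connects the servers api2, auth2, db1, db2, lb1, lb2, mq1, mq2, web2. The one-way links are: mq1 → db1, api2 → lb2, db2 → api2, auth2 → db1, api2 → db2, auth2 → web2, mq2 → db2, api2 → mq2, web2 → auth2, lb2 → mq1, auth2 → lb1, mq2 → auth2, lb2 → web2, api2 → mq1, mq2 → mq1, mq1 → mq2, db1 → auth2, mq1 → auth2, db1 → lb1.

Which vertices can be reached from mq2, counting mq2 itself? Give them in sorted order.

Start at mq2.
Its neighbours: auth2, db2, mq1.
Then their neighbours: api2, db1, lb1, web2.
Then next layer: lb2.
Every vertex is now reached.

api2, auth2, db1, db2, lb1, lb2, mq1, mq2, web2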